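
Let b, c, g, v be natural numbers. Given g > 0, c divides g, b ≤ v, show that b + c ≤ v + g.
From c divides g and g > 0, c ≤ g. Since b ≤ v, b + c ≤ v + g.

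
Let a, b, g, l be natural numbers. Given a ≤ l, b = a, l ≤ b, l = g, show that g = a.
Because b = a and l ≤ b, l ≤ a. a ≤ l, so a = l. Because l = g, a = g. Then g = a.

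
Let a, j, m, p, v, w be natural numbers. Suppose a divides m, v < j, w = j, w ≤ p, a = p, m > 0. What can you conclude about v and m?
v < m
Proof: w = j and w ≤ p, therefore j ≤ p. Since v < j, v < p. a = p and a divides m, therefore p divides m. Because m > 0, p ≤ m. Because v < p, v < m.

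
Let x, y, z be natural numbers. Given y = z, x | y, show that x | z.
Since y = z and x | y, by substitution, x | z.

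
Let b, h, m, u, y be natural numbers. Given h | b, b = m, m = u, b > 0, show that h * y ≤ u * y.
From b = m and m = u, b = u. Since h | b and b > 0, h ≤ b. b = u, so h ≤ u. Then h * y ≤ u * y.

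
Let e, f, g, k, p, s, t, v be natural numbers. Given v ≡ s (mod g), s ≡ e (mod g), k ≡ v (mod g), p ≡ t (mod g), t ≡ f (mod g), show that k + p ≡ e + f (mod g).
Since k ≡ v (mod g) and v ≡ s (mod g), k ≡ s (mod g). Because s ≡ e (mod g), k ≡ e (mod g). From p ≡ t (mod g) and t ≡ f (mod g), p ≡ f (mod g). Since k ≡ e (mod g), k + p ≡ e + f (mod g).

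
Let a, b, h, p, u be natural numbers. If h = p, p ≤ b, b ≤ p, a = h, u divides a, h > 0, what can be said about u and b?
u ≤ b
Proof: p ≤ b and b ≤ p, so p = b. h = p, so h = b. a = h and u divides a, therefore u divides h. h > 0, so u ≤ h. Since h = b, u ≤ b.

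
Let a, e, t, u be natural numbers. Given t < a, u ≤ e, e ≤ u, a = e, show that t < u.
Because e ≤ u and u ≤ e, e = u. a = e and t < a, therefore t < e. e = u, so t < u.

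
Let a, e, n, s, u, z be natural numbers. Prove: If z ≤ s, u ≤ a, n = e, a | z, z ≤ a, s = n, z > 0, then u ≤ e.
s = n and n = e, thus s = e. a | z and z > 0, therefore a ≤ z. z ≤ a, so a = z. Since u ≤ a, u ≤ z. Since z ≤ s, u ≤ s. Since s = e, u ≤ e.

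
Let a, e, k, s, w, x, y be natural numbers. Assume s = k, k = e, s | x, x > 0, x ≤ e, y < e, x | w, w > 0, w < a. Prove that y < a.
s = k and k = e, therefore s = e. Because s | x and x > 0, s ≤ x. s = e, so e ≤ x. x ≤ e, so e = x. Since y < e, y < x. x | w and w > 0, so x ≤ w. Since y < x, y < w. From w < a, y < a.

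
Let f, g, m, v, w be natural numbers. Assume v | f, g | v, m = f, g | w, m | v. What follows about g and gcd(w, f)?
g | gcd(w, f)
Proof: m = f and m | v, so f | v. Since v | f, v = f. g | v, so g | f. Because g | w, g | gcd(w, f).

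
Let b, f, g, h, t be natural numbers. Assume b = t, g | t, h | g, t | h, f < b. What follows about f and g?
f < g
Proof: From t | h and h | g, t | g. g | t, so t = g. b = t, so b = g. From f < b, f < g.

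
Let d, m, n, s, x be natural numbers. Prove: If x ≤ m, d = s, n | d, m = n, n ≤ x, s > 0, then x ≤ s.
Because m = n and x ≤ m, x ≤ n. Because n ≤ x, n = x. d = s and n | d, hence n | s. Since s > 0, n ≤ s. Because n = x, x ≤ s.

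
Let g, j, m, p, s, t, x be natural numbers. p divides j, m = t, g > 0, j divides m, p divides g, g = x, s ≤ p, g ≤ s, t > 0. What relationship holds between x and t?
x ≤ t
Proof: p divides g and g > 0, therefore p ≤ g. From g ≤ s and s ≤ p, g ≤ p. p ≤ g, so p = g. Since g = x, p = x. Because m = t and j divides m, j divides t. p divides j, so p divides t. p = x, so x divides t. Since t > 0, x ≤ t.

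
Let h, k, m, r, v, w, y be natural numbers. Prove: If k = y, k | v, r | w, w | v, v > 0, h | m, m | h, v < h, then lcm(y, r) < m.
k = y and k | v, so y | v. r | w and w | v, therefore r | v. y | v, so lcm(y, r) | v. v > 0, so lcm(y, r) ≤ v. Because h | m and m | h, h = m. Since v < h, v < m. Since lcm(y, r) ≤ v, lcm(y, r) < m.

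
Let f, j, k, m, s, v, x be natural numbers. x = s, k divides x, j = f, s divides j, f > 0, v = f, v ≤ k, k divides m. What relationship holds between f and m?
f divides m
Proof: Because x = s and k divides x, k divides s. j = f and s divides j, hence s divides f. k divides s, so k divides f. f > 0, so k ≤ f. v = f and v ≤ k, thus f ≤ k. k ≤ f, so k = f. Since k divides m, f divides m.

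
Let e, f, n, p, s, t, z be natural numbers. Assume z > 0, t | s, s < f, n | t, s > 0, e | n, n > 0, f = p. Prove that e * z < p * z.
e | n and n > 0, thus e ≤ n. Since n | t and t | s, n | s. Because s > 0, n ≤ s. Since s < f, n < f. Since f = p, n < p. e ≤ n, so e < p. Since z > 0, e * z < p * z.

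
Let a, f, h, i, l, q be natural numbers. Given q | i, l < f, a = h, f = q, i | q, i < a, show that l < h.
q | i and i | q, therefore q = i. f = q, so f = i. l < f, so l < i. i < a, so l < a. Since a = h, l < h.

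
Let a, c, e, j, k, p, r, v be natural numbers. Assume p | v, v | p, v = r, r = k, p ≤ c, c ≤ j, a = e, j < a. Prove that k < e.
From p | v and v | p, p = v. Since v = r, p = r. Since r = k, p = k. p ≤ c and c ≤ j, hence p ≤ j. a = e and j < a, therefore j < e. p ≤ j, so p < e. p = k, so k < e.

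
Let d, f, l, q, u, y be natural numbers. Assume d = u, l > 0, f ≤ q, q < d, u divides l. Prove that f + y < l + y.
d = u and q < d, hence q < u. u divides l and l > 0, hence u ≤ l. q < u, so q < l. Since f ≤ q, f < l. Then f + y < l + y.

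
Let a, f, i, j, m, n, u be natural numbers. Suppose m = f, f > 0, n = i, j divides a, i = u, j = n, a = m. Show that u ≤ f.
a = m and m = f, thus a = f. j = n and j divides a, so n divides a. Since n = i, i divides a. a = f, so i divides f. Since f > 0, i ≤ f. Since i = u, u ≤ f.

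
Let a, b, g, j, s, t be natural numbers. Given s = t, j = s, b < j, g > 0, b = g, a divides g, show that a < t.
a divides g and g > 0, therefore a ≤ g. j = s and s = t, hence j = t. From b = g and b < j, g < j. Since j = t, g < t. Since a ≤ g, a < t.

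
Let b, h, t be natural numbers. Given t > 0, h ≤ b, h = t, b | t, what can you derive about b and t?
b = t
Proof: h = t and h ≤ b, hence t ≤ b. b | t and t > 0, hence b ≤ t. t ≤ b, so t = b. Then b = t.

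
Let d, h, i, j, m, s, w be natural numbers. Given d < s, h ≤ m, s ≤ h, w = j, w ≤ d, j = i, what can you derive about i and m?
i < m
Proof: From w = j and j = i, w = i. w ≤ d and d < s, thus w < s. s ≤ h, so w < h. Since h ≤ m, w < m. Because w = i, i < m.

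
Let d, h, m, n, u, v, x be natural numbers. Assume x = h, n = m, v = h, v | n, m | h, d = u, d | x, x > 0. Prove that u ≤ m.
v = h and v | n, hence h | n. Since n = m, h | m. Since m | h, h = m. Since x = h, x = m. From d = u and d | x, u | x. Because x > 0, u ≤ x. x = m, so u ≤ m.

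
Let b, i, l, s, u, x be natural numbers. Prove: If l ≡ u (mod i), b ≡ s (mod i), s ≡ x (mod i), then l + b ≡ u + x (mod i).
b ≡ s (mod i) and s ≡ x (mod i), therefore b ≡ x (mod i). Combined with l ≡ u (mod i), by adding congruences, l + b ≡ u + x (mod i).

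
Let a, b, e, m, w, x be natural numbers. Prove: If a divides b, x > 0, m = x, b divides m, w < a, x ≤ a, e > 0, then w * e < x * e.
m = x and b divides m, thus b divides x. Since a divides b, a divides x. From x > 0, a ≤ x. x ≤ a, so a = x. Since w < a, w < x. Since e > 0, by multiplying by a positive, w * e < x * e.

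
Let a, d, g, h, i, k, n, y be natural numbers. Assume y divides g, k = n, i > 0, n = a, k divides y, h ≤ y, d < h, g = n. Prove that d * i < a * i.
g = n and y divides g, so y divides n. k = n and k divides y, hence n divides y. Since y divides n, y = n. Since n = a, y = a. Because d < h and h ≤ y, d < y. Since y = a, d < a. Combined with i > 0, by multiplying by a positive, d * i < a * i.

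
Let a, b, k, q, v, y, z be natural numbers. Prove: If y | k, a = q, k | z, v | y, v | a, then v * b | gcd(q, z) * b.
a = q and v | a, therefore v | q. From v | y and y | k, v | k. From k | z, v | z. From v | q, v | gcd(q, z). Then v * b | gcd(q, z) * b.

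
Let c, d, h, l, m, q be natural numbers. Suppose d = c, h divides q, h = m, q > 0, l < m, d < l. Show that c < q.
d < l and l < m, therefore d < m. Since d = c, c < m. h = m and h divides q, therefore m divides q. Since q > 0, m ≤ q. From c < m, c < q.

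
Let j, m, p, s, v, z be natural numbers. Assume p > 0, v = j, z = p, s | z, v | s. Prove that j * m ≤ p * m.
Because v | s and s | z, v | z. v = j, so j | z. Since z = p, j | p. Since p > 0, j ≤ p. Then j * m ≤ p * m.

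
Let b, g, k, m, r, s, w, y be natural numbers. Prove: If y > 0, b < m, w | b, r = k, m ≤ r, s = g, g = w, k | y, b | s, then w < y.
s = g and b | s, thus b | g. Since g = w, b | w. Since w | b, b = w. b < m and m ≤ r, therefore b < r. From r = k, b < k. b = w, so w < k. k | y and y > 0, therefore k ≤ y. Since w < k, w < y.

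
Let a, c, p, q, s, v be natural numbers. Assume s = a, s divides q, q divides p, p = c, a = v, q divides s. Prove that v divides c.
q divides s and s divides q, so q = s. s = a, so q = a. a = v, so q = v. p = c and q divides p, therefore q divides c. Since q = v, v divides c.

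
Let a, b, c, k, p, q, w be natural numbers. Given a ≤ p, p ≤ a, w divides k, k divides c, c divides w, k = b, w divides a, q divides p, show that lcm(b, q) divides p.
From a ≤ p and p ≤ a, a = p. Because k divides c and c divides w, k divides w. Since w divides k, w = k. Since k = b, w = b. Since w divides a, b divides a. From a = p, b divides p. Since q divides p, lcm(b, q) divides p.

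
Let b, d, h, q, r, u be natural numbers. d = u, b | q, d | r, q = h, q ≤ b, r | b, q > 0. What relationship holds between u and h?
u | h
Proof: Since b | q and q > 0, b ≤ q. Because q ≤ b, b = q. Since q = h, b = h. d | r and r | b, therefore d | b. d = u, so u | b. Since b = h, u | h.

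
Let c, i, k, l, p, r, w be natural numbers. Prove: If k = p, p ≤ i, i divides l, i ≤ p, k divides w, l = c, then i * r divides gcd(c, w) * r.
l = c and i divides l, hence i divides c. p ≤ i and i ≤ p, so p = i. Since k = p, k = i. Since k divides w, i divides w. Because i divides c, i divides gcd(c, w). Then i * r divides gcd(c, w) * r.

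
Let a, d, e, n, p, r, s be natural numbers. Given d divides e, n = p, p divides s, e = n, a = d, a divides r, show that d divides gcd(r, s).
a = d and a divides r, hence d divides r. From e = n and n = p, e = p. d divides e, so d divides p. Since p divides s, d divides s. Since d divides r, d divides gcd(r, s).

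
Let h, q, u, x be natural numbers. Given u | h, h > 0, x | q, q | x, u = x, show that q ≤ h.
Because x | q and q | x, x = q. u = x, so u = q. u | h, so q | h. Since h > 0, q ≤ h.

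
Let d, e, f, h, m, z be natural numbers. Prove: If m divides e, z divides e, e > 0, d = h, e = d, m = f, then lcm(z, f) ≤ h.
Because e = d and d = h, e = h. Because m = f and m divides e, f divides e. Since z divides e, lcm(z, f) divides e. e > 0, so lcm(z, f) ≤ e. e = h, so lcm(z, f) ≤ h.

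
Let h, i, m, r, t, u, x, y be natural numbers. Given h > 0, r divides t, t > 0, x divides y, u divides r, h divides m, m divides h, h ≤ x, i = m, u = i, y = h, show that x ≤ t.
m divides h and h divides m, thus m = h. Because i = m, i = h. y = h and x divides y, thus x divides h. Since h > 0, x ≤ h. h ≤ x, so h = x. i = h, so i = x. u divides r and r divides t, thus u divides t. u = i, so i divides t. Since t > 0, i ≤ t. Since i = x, x ≤ t.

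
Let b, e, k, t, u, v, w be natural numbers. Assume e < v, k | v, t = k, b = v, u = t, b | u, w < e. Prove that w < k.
u = t and t = k, thus u = k. b = v and b | u, hence v | u. From u = k, v | k. Since k | v, v = k. w < e and e < v, therefore w < v. Since v = k, w < k.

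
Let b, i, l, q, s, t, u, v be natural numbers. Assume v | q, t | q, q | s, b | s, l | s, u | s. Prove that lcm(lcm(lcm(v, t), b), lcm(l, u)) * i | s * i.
v | q and t | q, so lcm(v, t) | q. q | s, so lcm(v, t) | s. b | s, so lcm(lcm(v, t), b) | s. Because l | s and u | s, lcm(l, u) | s. Since lcm(lcm(v, t), b) | s, lcm(lcm(lcm(v, t), b), lcm(l, u)) | s. Then lcm(lcm(lcm(v, t), b), lcm(l, u)) * i | s * i.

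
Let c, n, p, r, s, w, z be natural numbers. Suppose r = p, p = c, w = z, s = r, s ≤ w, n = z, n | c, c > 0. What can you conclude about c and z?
c = z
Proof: r = p and p = c, therefore r = c. s = r and s ≤ w, so r ≤ w. From w = z, r ≤ z. r = c, so c ≤ z. n = z and n | c, therefore z | c. c > 0, so z ≤ c. c ≤ z, so c = z.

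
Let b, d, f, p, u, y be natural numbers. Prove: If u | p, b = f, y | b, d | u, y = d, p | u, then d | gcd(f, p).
b = f and y | b, therefore y | f. Since y = d, d | f. u | p and p | u, hence u = p. Since d | u, d | p. d | f, so d | gcd(f, p).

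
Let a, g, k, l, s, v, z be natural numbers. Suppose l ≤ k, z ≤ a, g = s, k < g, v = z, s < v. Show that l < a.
l ≤ k and k < g, hence l < g. g = s, so l < s. Since v = z and s < v, s < z. Since z ≤ a, s < a. l < s, so l < a.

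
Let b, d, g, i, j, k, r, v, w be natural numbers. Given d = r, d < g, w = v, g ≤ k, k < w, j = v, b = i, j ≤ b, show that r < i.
d = r and d < g, therefore r < g. Because g ≤ k and k < w, g < w. w = v, so g < v. Since r < g, r < v. From b = i and j ≤ b, j ≤ i. j = v, so v ≤ i. Since r < v, r < i.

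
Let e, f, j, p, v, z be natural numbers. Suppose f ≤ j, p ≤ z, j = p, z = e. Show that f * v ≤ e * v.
Because j = p and f ≤ j, f ≤ p. Since z = e and p ≤ z, p ≤ e. Since f ≤ p, f ≤ e. Then f * v ≤ e * v.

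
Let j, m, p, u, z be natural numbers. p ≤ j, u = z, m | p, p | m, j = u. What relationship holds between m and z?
m ≤ z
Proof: j = u and u = z, therefore j = z. Since p | m and m | p, p = m. Since p ≤ j, m ≤ j. j = z, so m ≤ z.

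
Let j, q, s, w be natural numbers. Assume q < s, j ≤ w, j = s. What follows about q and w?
q < w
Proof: From j = s and j ≤ w, s ≤ w. From q < s, q < w.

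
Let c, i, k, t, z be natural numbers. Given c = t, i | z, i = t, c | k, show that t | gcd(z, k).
i = t and i | z, thus t | z. c = t and c | k, so t | k. t | z, so t | gcd(z, k).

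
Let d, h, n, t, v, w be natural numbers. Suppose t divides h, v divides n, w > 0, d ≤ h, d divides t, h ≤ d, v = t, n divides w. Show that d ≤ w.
h ≤ d and d ≤ h, therefore h = d. t divides h, so t divides d. Since d divides t, t = d. v = t, so v = d. Since v divides n and n divides w, v divides w. v = d, so d divides w. Since w > 0, d ≤ w.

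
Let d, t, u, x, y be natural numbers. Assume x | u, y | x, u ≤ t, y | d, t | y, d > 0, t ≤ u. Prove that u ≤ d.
From y | x and x | u, y | u. t ≤ u and u ≤ t, therefore t = u. t | y, so u | y. y | u, so y = u. From y | d and d > 0, y ≤ d. y = u, so u ≤ d.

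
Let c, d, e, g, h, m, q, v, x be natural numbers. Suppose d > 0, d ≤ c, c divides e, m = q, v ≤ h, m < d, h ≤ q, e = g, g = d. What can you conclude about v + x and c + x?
v + x < c + x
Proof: From e = g and g = d, e = d. c divides e, so c divides d. Since d > 0, c ≤ d. d ≤ c, so d = c. v ≤ h and h ≤ q, hence v ≤ q. m = q and m < d, so q < d. Since v ≤ q, v < d. Since d = c, v < c. Then v + x < c + x.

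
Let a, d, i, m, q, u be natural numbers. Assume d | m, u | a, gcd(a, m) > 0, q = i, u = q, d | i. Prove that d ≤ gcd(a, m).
Because u = q and u | a, q | a. q = i, so i | a. Because d | i, d | a. d | m, so d | gcd(a, m). gcd(a, m) > 0, so d ≤ gcd(a, m).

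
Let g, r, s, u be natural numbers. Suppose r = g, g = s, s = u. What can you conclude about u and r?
u = r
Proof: Since r = g and g = s, r = s. Since s = u, r = u. Then u = r.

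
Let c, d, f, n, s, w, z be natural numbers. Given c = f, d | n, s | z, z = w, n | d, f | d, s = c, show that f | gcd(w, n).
s = c and c = f, thus s = f. Since s | z, f | z. z = w, so f | w. d | n and n | d, hence d = n. f | d, so f | n. Since f | w, f | gcd(w, n).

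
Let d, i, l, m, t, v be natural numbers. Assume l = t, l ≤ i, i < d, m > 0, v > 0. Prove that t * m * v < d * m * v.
l = t and l ≤ i, so t ≤ i. Since i < d, t < d. m > 0, so t * m < d * m. Since v > 0, t * m * v < d * m * v.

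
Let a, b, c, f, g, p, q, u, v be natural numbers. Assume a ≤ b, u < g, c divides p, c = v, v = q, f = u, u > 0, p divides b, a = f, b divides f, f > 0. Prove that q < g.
c = v and v = q, hence c = q. Because b divides f and f > 0, b ≤ f. From a = f and a ≤ b, f ≤ b. b ≤ f, so b = f. f = u, so b = u. Since c divides p and p divides b, c divides b. b = u, so c divides u. Since u > 0, c ≤ u. c = q, so q ≤ u. Since u < g, q < g.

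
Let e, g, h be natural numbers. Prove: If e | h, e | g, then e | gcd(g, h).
Because e | g and e | h, because common divisors divide the gcd, e | gcd(g, h).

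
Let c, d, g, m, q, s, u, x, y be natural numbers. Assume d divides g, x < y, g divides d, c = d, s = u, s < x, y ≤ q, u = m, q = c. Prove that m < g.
Since q = c and c = d, q = d. d divides g and g divides d, so d = g. q = d, so q = g. Because s = u and s < x, u < x. Since x < y, u < y. Since y ≤ q, u < q. u = m, so m < q. q = g, so m < g.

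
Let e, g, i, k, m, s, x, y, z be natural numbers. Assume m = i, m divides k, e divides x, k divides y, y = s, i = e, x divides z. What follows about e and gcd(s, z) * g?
e divides gcd(s, z) * g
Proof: m = i and m divides k, hence i divides k. i = e, so e divides k. k divides y, so e divides y. y = s, so e divides s. Since e divides x and x divides z, e divides z. e divides s, so e divides gcd(s, z). Then e divides gcd(s, z) * g.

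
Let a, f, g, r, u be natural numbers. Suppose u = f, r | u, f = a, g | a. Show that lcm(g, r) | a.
u = f and f = a, so u = a. Since r | u, r | a. Since g | a, lcm(g, r) | a.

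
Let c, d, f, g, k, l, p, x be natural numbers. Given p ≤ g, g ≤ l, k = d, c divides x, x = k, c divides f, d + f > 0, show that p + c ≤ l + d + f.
p ≤ g and g ≤ l, therefore p ≤ l. Because x = k and c divides x, c divides k. k = d, so c divides d. c divides f, so c divides d + f. Since d + f > 0, c ≤ d + f. Since p ≤ l, p + c ≤ l + d + f.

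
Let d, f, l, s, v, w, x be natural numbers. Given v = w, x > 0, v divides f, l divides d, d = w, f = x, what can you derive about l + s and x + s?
l + s ≤ x + s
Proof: d = w and l divides d, thus l divides w. f = x and v divides f, thus v divides x. Since v = w, w divides x. Since l divides w, l divides x. Because x > 0, l ≤ x. Then l + s ≤ x + s.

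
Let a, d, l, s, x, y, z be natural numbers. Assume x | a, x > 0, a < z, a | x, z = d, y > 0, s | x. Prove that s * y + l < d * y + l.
s | x and x > 0, thus s ≤ x. Since a | x and x | a, a = x. Because z = d and a < z, a < d. a = x, so x < d. Since s ≤ x, s < d. y > 0, so s * y < d * y. Then s * y + l < d * y + l.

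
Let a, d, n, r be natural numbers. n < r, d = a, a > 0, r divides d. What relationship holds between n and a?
n < a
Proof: Because d = a and r divides d, r divides a. Since a > 0, r ≤ a. Since n < r, n < a.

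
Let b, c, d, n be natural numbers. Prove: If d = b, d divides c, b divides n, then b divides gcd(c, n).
d = b and d divides c, so b divides c. Since b divides n, b divides gcd(c, n).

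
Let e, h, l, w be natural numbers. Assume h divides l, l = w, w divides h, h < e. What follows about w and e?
w < e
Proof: Because l = w and h divides l, h divides w. Since w divides h, h = w. h < e, so w < e.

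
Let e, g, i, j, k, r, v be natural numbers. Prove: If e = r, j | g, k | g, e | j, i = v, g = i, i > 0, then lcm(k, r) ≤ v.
Since e | j and j | g, e | g. Since e = r, r | g. Since k | g, lcm(k, r) | g. Since g = i, lcm(k, r) | i. Since i > 0, lcm(k, r) ≤ i. i = v, so lcm(k, r) ≤ v.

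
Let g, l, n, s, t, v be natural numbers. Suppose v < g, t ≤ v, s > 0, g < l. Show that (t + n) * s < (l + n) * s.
From t ≤ v and v < g, t < g. g < l, so t < l. Then t + n < l + n. s > 0, so (t + n) * s < (l + n) * s.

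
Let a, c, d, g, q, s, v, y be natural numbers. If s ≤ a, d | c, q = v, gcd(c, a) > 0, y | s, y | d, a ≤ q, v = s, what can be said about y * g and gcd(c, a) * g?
y * g ≤ gcd(c, a) * g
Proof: y | d and d | c, hence y | c. q = v and v = s, hence q = s. Since a ≤ q, a ≤ s. s ≤ a, so s = a. y | s, so y | a. Since y | c, y | gcd(c, a). gcd(c, a) > 0, so y ≤ gcd(c, a). Then y * g ≤ gcd(c, a) * g.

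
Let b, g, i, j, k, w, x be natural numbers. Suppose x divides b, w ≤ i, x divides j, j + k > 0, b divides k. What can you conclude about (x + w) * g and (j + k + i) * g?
(x + w) * g ≤ (j + k + i) * g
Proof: x divides b and b divides k, therefore x divides k. Because x divides j, x divides j + k. Because j + k > 0, x ≤ j + k. Since w ≤ i, x + w ≤ j + k + i. By multiplying by a non-negative, (x + w) * g ≤ (j + k + i) * g.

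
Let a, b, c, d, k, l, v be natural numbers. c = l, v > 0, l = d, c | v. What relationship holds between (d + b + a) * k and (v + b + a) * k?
(d + b + a) * k ≤ (v + b + a) * k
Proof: c = l and l = d, therefore c = d. Since c | v and v > 0, c ≤ v. Since c = d, d ≤ v. Then d + b ≤ v + b. Then d + b + a ≤ v + b + a. Then (d + b + a) * k ≤ (v + b + a) * k.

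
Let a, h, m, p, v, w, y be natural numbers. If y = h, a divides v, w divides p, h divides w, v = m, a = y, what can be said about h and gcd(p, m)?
h divides gcd(p, m)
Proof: h divides w and w divides p, so h divides p. a = y and a divides v, so y divides v. Since y = h, h divides v. Since v = m, h divides m. h divides p, so h divides gcd(p, m).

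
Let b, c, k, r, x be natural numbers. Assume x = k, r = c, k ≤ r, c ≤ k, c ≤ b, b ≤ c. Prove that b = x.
Since r = c and k ≤ r, k ≤ c. Since c ≤ k, k = c. x = k, so x = c. c ≤ b and b ≤ c, thus c = b. Since x = c, x = b. Then b = x.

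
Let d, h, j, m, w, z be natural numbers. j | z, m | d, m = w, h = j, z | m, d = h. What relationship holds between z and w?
z = w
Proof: d = h and h = j, therefore d = j. Since m | d, m | j. Since j | z, m | z. Since z | m, z = m. m = w, so z = w.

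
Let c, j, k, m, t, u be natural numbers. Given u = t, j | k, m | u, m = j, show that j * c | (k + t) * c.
Since m = j and m | u, j | u. Since u = t, j | t. j | k, so j | k + t. Then j * c | (k + t) * c.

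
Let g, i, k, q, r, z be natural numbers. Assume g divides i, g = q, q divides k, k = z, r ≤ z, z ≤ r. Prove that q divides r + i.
From z ≤ r and r ≤ z, z = r. Since k = z and q divides k, q divides z. Since z = r, q divides r. g = q and g divides i, therefore q divides i. From q divides r, q divides r + i.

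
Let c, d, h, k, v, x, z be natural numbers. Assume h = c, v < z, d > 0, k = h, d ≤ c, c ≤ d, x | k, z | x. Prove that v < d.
c ≤ d and d ≤ c, hence c = d. h = c, so h = d. k = h, so k = d. Because z | x and x | k, z | k. k = d, so z | d. d > 0, so z ≤ d. Since v < z, v < d.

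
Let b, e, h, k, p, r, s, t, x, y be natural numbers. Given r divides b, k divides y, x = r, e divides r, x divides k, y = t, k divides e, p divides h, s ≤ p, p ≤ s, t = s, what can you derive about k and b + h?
k divides b + h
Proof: x = r and x divides k, so r divides k. Because k divides e and e divides r, k divides r. Since r divides k, r = k. Since r divides b, k divides b. y = t and k divides y, thus k divides t. t = s, so k divides s. From p ≤ s and s ≤ p, p = s. From p divides h, s divides h. Because k divides s, k divides h. k divides b, so k divides b + h.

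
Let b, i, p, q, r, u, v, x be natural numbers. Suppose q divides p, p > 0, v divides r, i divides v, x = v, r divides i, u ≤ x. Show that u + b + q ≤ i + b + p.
v divides r and r divides i, hence v divides i. Since i divides v, v = i. Since x = v, x = i. u ≤ x, so u ≤ i. Then u + b ≤ i + b. q divides p and p > 0, so q ≤ p. Since u + b ≤ i + b, u + b + q ≤ i + b + p.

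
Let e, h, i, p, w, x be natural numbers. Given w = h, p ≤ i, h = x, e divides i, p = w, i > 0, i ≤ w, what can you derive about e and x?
e ≤ x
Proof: Since p = w and p ≤ i, w ≤ i. Since i ≤ w, i = w. Since w = h, i = h. Because h = x, i = x. e divides i and i > 0, therefore e ≤ i. i = x, so e ≤ x.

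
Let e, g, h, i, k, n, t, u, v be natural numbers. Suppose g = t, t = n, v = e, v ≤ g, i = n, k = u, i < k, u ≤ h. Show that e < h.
Since g = t and t = n, g = n. v = e and v ≤ g, thus e ≤ g. g = n, so e ≤ n. k = u and i < k, so i < u. i = n, so n < u. Since u ≤ h, n < h. e ≤ n, so e < h.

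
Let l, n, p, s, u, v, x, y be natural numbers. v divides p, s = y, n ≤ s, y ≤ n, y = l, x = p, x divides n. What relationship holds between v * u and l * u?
v * u divides l * u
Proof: From s = y and n ≤ s, n ≤ y. Since y ≤ n, n = y. Since y = l, n = l. x = p and x divides n, thus p divides n. n = l, so p divides l. Since v divides p, v divides l. Then v * u divides l * u.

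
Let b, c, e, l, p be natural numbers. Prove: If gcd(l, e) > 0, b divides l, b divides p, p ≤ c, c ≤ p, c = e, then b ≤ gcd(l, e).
p ≤ c and c ≤ p, so p = c. c = e, so p = e. Since b divides p, b divides e. Since b divides l, b divides gcd(l, e). gcd(l, e) > 0, so b ≤ gcd(l, e).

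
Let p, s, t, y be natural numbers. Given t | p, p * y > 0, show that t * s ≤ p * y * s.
t | p, therefore t | p * y. Since p * y > 0, t ≤ p * y. Then t * s ≤ p * y * s.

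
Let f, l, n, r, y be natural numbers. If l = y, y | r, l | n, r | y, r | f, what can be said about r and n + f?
r | n + f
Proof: Since y | r and r | y, y = r. Since l = y, l = r. l | n, so r | n. r | f, so r | n + f.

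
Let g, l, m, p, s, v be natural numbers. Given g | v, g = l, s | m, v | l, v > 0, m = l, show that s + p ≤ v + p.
g = l and g | v, so l | v. Since v | l, l = v. m = l, so m = v. Since s | m, s | v. v > 0, so s ≤ v. Then s + p ≤ v + p.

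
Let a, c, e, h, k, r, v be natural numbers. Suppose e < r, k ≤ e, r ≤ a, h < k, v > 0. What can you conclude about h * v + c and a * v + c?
h * v + c < a * v + c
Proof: k ≤ e and e < r, so k < r. From h < k, h < r. Since r ≤ a, h < a. Since v > 0, h * v < a * v. Then h * v + c < a * v + c.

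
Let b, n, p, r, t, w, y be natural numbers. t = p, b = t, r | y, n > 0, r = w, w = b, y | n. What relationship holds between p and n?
p ≤ n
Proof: w = b and b = t, so w = t. t = p, so w = p. r | y and y | n, thus r | n. Since r = w, w | n. Since n > 0, w ≤ n. Since w = p, p ≤ n.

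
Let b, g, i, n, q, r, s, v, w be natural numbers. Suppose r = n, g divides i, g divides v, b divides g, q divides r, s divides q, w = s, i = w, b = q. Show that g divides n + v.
b = q and b divides g, thus q divides g. i = w and w = s, thus i = s. Since g divides i, g divides s. s divides q, so g divides q. Since q divides g, q = g. Since q divides r, g divides r. From r = n, g divides n. Because g divides v, g divides n + v.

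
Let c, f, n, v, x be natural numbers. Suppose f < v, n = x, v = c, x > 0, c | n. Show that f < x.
Since v = c and f < v, f < c. Since n = x and c | n, c | x. x > 0, so c ≤ x. Since f < c, f < x.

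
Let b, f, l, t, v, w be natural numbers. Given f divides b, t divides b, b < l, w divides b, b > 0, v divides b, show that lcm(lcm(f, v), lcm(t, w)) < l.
From f divides b and v divides b, lcm(f, v) divides b. Since t divides b and w divides b, lcm(t, w) divides b. lcm(f, v) divides b, so lcm(lcm(f, v), lcm(t, w)) divides b. b > 0, so lcm(lcm(f, v), lcm(t, w)) ≤ b. b < l, so lcm(lcm(f, v), lcm(t, w)) < l.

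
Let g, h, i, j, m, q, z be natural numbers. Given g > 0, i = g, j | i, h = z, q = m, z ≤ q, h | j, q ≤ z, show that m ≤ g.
Since z ≤ q and q ≤ z, z = q. Since q = m, z = m. h | j and j | i, therefore h | i. Since h = z, z | i. i = g, so z | g. Since z = m, m | g. Since g > 0, m ≤ g.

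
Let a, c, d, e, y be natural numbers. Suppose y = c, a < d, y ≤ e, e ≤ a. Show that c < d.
y = c and y ≤ e, therefore c ≤ e. Since e ≤ a and a < d, e < d. c ≤ e, so c < d.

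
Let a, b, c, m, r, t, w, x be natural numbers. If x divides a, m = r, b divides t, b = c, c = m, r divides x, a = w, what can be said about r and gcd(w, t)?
r divides gcd(w, t)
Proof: r divides x and x divides a, so r divides a. Because a = w, r divides w. c = m and m = r, so c = r. b = c and b divides t, thus c divides t. c = r, so r divides t. r divides w, so r divides gcd(w, t).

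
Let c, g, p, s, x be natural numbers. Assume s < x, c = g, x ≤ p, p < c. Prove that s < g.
Since c = g and p < c, p < g. x ≤ p, so x < g. s < x, so s < g.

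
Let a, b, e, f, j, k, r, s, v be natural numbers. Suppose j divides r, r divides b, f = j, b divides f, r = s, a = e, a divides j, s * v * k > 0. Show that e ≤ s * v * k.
f = j and b divides f, therefore b divides j. r divides b, so r divides j. Since j divides r, j = r. r = s, so j = s. Because a = e and a divides j, e divides j. Since j = s, e divides s. Then e divides s * v. Then e divides s * v * k. Since s * v * k > 0, e ≤ s * v * k.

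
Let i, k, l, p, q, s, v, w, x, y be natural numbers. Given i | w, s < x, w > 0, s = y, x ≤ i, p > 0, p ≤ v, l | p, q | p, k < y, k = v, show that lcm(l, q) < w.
Because l | p and q | p, lcm(l, q) | p. p > 0, so lcm(l, q) ≤ p. Since p ≤ v, lcm(l, q) ≤ v. k = v and k < y, thus v < y. s < x and x ≤ i, therefore s < i. Because s = y, y < i. v < y, so v < i. lcm(l, q) ≤ v, so lcm(l, q) < i. i | w and w > 0, thus i ≤ w. lcm(l, q) < i, so lcm(l, q) < w.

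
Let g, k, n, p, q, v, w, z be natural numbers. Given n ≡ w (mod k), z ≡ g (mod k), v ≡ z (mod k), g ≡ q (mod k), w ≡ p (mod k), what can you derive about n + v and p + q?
n + v ≡ p + q (mod k)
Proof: Because n ≡ w (mod k) and w ≡ p (mod k), n ≡ p (mod k). From v ≡ z (mod k) and z ≡ g (mod k), v ≡ g (mod k). Since g ≡ q (mod k), v ≡ q (mod k). n ≡ p (mod k), so n + v ≡ p + q (mod k).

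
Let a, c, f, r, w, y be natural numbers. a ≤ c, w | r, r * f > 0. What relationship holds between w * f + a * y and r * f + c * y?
w * f + a * y ≤ r * f + c * y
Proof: Since w | r, w * f | r * f. Because r * f > 0, w * f ≤ r * f. a ≤ c, so a * y ≤ c * y. Since w * f ≤ r * f, w * f + a * y ≤ r * f + c * y.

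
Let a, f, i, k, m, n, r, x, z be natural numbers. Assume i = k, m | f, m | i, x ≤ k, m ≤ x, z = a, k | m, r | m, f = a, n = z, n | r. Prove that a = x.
Since n | r and r | m, n | m. Since n = z, z | m. z = a, so a | m. f = a and m | f, hence m | a. Because a | m, a = m. i = k and m | i, thus m | k. Since k | m, k = m. x ≤ k, so x ≤ m. Since m ≤ x, m = x. Since a = m, a = x.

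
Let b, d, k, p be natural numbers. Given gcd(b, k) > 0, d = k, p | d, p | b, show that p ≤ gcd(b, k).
d = k and p | d, so p | k. p | b, so p | gcd(b, k). gcd(b, k) > 0, so p ≤ gcd(b, k).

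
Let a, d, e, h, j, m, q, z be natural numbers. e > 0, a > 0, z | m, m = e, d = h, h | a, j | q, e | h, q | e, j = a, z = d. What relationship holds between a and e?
a = e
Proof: Because j = a and j | q, a | q. q | e, so a | e. e > 0, so a ≤ e. Because z = d and d = h, z = h. Since z | m, h | m. m = e, so h | e. Since e | h, h = e. h | a, so e | a. Because a > 0, e ≤ a. Because a ≤ e, a = e.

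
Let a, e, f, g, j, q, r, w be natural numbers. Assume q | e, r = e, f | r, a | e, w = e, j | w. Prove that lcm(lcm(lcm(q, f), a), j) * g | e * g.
r = e and f | r, thus f | e. Because q | e, lcm(q, f) | e. a | e, so lcm(lcm(q, f), a) | e. w = e and j | w, thus j | e. lcm(lcm(q, f), a) | e, so lcm(lcm(lcm(q, f), a), j) | e. Then lcm(lcm(lcm(q, f), a), j) * g | e * g.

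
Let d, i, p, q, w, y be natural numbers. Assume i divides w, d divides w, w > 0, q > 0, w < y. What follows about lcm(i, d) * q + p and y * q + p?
lcm(i, d) * q + p < y * q + p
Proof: i divides w and d divides w, thus lcm(i, d) divides w. From w > 0, lcm(i, d) ≤ w. w < y, so lcm(i, d) < y. Since q > 0, by multiplying by a positive, lcm(i, d) * q < y * q. Then lcm(i, d) * q + p < y * q + p.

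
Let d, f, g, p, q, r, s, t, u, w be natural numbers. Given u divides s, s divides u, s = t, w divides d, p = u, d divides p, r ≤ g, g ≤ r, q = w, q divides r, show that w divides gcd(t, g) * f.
Since u divides s and s divides u, u = s. s = t, so u = t. From p = u and d divides p, d divides u. Since w divides d, w divides u. Since u = t, w divides t. Since r ≤ g and g ≤ r, r = g. Because q = w and q divides r, w divides r. Since r = g, w divides g. Since w divides t, w divides gcd(t, g). Then w divides gcd(t, g) * f.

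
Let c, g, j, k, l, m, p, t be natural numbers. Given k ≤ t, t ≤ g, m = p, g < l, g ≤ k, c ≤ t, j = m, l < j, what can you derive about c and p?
c < p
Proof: j = m and m = p, therefore j = p. g ≤ k and k ≤ t, thus g ≤ t. Since t ≤ g, g = t. Since g < l, t < l. l < j, so t < j. j = p, so t < p. c ≤ t, so c < p.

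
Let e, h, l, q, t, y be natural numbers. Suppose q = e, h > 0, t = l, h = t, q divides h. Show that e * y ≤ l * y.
h = t and t = l, therefore h = l. q = e and q divides h, so e divides h. From h > 0, e ≤ h. h = l, so e ≤ l. By multiplying by a non-negative, e * y ≤ l * y.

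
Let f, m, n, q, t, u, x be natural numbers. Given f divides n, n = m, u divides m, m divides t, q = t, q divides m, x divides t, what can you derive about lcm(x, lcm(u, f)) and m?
lcm(x, lcm(u, f)) divides m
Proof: q = t and q divides m, so t divides m. Since m divides t, t = m. Since x divides t, x divides m. From n = m and f divides n, f divides m. Since u divides m, lcm(u, f) divides m. x divides m, so lcm(x, lcm(u, f)) divides m.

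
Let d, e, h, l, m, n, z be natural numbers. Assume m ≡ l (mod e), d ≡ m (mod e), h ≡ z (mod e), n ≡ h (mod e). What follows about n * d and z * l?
n * d ≡ z * l (mod e)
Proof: n ≡ h (mod e) and h ≡ z (mod e), hence n ≡ z (mod e). d ≡ m (mod e) and m ≡ l (mod e), hence d ≡ l (mod e). n ≡ z (mod e), so n * d ≡ z * l (mod e).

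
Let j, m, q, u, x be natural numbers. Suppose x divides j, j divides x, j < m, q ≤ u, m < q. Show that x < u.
j divides x and x divides j, therefore j = x. j < m, so x < m. m < q and q ≤ u, thus m < u. Because x < m, x < u.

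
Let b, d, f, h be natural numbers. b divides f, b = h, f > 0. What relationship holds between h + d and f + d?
h + d ≤ f + d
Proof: Because b = h and b divides f, h divides f. f > 0, so h ≤ f. Then h + d ≤ f + d.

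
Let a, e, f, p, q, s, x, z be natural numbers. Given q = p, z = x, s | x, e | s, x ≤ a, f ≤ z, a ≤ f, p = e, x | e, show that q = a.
Because q = p and p = e, q = e. Since e | s and s | x, e | x. Because x | e, e = x. q = e, so q = x. z = x and f ≤ z, so f ≤ x. a ≤ f, so a ≤ x. Since x ≤ a, x = a. Since q = x, q = a.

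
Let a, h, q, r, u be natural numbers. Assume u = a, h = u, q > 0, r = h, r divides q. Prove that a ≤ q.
Since r = h and h = u, r = u. Since u = a, r = a. r divides q, so a divides q. q > 0, so a ≤ q.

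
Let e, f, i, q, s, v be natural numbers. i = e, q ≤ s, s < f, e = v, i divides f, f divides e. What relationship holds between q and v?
q < v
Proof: Because i = e and i divides f, e divides f. f divides e, so f = e. From e = v, f = v. q ≤ s and s < f, therefore q < f. From f = v, q < v.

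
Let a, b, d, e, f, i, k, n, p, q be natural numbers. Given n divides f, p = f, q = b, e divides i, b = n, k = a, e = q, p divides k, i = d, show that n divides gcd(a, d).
p = f and p divides k, therefore f divides k. Since k = a, f divides a. Since n divides f, n divides a. q = b and b = n, hence q = n. e = q and e divides i, therefore q divides i. Since i = d, q divides d. q = n, so n divides d. Since n divides a, n divides gcd(a, d).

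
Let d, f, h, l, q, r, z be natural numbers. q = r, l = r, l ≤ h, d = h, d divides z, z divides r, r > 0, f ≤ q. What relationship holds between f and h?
f ≤ h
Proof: l = r and l ≤ h, thus r ≤ h. Since d = h and d divides z, h divides z. From z divides r, h divides r. r > 0, so h ≤ r. Since r ≤ h, r = h. q = r, so q = h. f ≤ q, so f ≤ h.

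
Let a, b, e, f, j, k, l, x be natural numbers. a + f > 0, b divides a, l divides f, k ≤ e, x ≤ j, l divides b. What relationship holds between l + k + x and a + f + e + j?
l + k + x ≤ a + f + e + j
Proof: Because l divides b and b divides a, l divides a. Since l divides f, l divides a + f. a + f > 0, so l ≤ a + f. k ≤ e, so l + k ≤ a + f + e. x ≤ j, so l + k + x ≤ a + f + e + j.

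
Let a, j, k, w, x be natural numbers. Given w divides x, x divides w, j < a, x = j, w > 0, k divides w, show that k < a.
w divides x and x divides w, therefore w = x. Since x = j, w = j. Because k divides w and w > 0, k ≤ w. w = j, so k ≤ j. Since j < a, k < a.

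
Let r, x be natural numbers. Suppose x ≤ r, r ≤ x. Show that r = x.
r ≤ x and x ≤ r. By antisymmetry, r = x.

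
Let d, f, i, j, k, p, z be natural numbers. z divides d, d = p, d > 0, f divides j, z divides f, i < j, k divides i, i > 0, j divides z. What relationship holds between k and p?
k < p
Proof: k divides i and i > 0, hence k ≤ i. Since z divides f and f divides j, z divides j. From j divides z, z = j. z divides d, so j divides d. d > 0, so j ≤ d. i < j, so i < d. Since k ≤ i, k < d. d = p, so k < p.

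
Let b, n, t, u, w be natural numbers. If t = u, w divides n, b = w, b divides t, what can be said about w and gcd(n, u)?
w divides gcd(n, u)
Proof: Since t = u and b divides t, b divides u. Because b = w, w divides u. Because w divides n, w divides gcd(n, u).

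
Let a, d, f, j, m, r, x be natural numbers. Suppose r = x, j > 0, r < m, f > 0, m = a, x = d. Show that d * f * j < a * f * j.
r = x and r < m, thus x < m. Since m = a, x < a. x = d, so d < a. f > 0, so d * f < a * f. Because j > 0, d * f * j < a * f * j.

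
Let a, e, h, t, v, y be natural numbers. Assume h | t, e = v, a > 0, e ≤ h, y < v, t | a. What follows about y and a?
y < a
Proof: e = v and e ≤ h, hence v ≤ h. Since y < v, y < h. h | t and t | a, so h | a. a > 0, so h ≤ a. Since y < h, y < a.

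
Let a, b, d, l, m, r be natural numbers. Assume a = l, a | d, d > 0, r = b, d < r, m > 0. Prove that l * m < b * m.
a | d and d > 0, hence a ≤ d. a = l, so l ≤ d. Since r = b and d < r, d < b. Since l ≤ d, l < b. m > 0, so l * m < b * m.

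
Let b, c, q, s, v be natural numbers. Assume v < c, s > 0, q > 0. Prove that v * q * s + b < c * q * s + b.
v < c and q > 0, thus v * q < c * q. s > 0, so v * q * s < c * q * s. Then v * q * s + b < c * q * s + b.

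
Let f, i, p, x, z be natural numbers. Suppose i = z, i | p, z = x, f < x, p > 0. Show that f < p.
i | p and p > 0, thus i ≤ p. Because i = z, z ≤ p. z = x, so x ≤ p. f < x, so f < p.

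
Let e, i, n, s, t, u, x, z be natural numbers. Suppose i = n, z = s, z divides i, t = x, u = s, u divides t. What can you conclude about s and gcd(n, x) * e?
s divides gcd(n, x) * e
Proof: z = s and z divides i, therefore s divides i. Because i = n, s divides n. u = s and u divides t, thus s divides t. Because t = x, s divides x. s divides n, so s divides gcd(n, x). Then s divides gcd(n, x) * e.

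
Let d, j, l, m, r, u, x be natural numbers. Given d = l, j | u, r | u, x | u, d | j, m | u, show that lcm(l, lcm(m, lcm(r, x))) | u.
Because d = l and d | j, l | j. Because j | u, l | u. r | u and x | u, hence lcm(r, x) | u. Since m | u, lcm(m, lcm(r, x)) | u. l | u, so lcm(l, lcm(m, lcm(r, x))) | u.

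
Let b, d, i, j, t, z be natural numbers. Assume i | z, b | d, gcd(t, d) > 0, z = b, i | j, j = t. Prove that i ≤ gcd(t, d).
j = t and i | j, hence i | t. z = b and i | z, hence i | b. b | d, so i | d. From i | t, i | gcd(t, d). gcd(t, d) > 0, so i ≤ gcd(t, d).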